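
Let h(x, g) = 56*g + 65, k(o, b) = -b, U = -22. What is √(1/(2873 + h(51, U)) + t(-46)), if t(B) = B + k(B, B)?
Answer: √1706/1706 ≈ 0.024211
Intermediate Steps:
h(x, g) = 65 + 56*g
t(B) = 0 (t(B) = B - B = 0)
√(1/(2873 + h(51, U)) + t(-46)) = √(1/(2873 + (65 + 56*(-22))) + 0) = √(1/(2873 + (65 - 1232)) + 0) = √(1/(2873 - 1167) + 0) = √(1/1706 + 0) = √(1/1706) = √1706/1706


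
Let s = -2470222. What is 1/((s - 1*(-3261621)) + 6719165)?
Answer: 1/7510564 ≈ 1.3315e-7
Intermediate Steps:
1/((s - 1*(-3261621)) + 6719165) = 1/((-2470222 - 1*(-3261621)) + 6719165) = 1/((-2470222 + 3261621) + 6719165) = 1/(791399 + 6719165) = 1/7510564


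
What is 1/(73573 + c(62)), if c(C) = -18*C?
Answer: 1/72457 ≈ 1.3801e-5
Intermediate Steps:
1/(73573 + c(62)) = 1/(73573 - 18*62) = 1/(73573 - 1116) = 1/72457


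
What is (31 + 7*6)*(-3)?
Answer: -219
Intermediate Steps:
(31 + 7*6)*(-3) = (31 + 42)*(-3) = 73*(-3) = -219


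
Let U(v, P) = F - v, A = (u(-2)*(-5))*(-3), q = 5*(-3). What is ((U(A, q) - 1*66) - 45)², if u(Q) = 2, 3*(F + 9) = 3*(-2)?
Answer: 23104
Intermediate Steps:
F = -11 (F = -9 + (3*(-2))/3 = -9 + (⅓)*(-6) = -9 - 2 = -11)
q = -15
A = 30 (A = (2*(-5))*(-3) = -10*(-3) = 30)
U(v, P) = -11 - v
((U(A, q) - 1*66) - 45)² = (((-11 - 1*30) - 1*66) - 45)² = (((-11 - 30) - 66) - 45)² = ((-41 - 66) - 45)² = (-107 - 45)² = (-152)² = 23104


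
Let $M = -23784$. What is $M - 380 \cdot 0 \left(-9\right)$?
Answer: $-23784$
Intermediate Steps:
$M - 380 \cdot 0 \left(-9\right) = -23784 - 380 \cdot 0 \left(-9\right) = -23784 - 380 \cdot 0 = -23784 - 0 = -23784 + 0 = -23784$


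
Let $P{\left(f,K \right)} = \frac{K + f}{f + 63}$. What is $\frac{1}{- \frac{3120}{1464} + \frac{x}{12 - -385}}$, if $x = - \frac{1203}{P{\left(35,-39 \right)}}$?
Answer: $\frac{48434}{3492547} \approx 0.013868$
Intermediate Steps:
$P{\left(f,K \right)} = \frac{K + f}{63 + f}$
$x = \frac{58947}{2}$ ($x = - \frac{1203}{\frac{1}{63 + 35} \left(-39 + 35\right)} = - \frac{1203}{\frac{1}{98} \left(-4\right)} = - \frac{1203}{- \frac{2}{49}} = \left(-1203\right) \left(- \frac{49}{2}\right) = \frac{58947}{2} \approx 29474.0$)
$\frac{1}{- \frac{3120}{1464} + \frac{x}{12 - -385}} = \frac{1}{- \frac{3120}{1464} + \frac{58947}{2 \left(12 - -385\right)}} = \frac{1}{\left(-3120\right) \frac{1}{1464} + \frac{58947}{2 \left(12 + 385\right)}} = \frac{1}{- \frac{130}{61} + \frac{58947}{2 \cdot 397}} = \frac{1}{- \frac{130}{61} + \frac{58947}{2} \cdot \frac{1}{397}} = \frac{1}{- \frac{130}{61} + \frac{58947}{794}} = \frac{1}{\frac{3492547}{48434}} = \frac{48434}{3492547}$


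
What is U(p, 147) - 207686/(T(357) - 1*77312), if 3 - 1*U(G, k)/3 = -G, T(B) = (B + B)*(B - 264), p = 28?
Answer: 611158/5455 ≈ 112.04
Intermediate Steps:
T(B) = 2*B*(-264 + B) (T(B) = (2*B)*(-264 + B) = 2*B*(-264 + B))
U(G, k) = 9 + 3*G (U(G, k) = 9 - (-3)*G = 9 + 3*G)
U(p, 147) - 207686/(T(357) - 1*77312) = (9 + 3*28) - 207686/(2*357*(-264 + 357) - 1*77312) = (9 + 84) - 207686/(2*357*93 - 77312) = 93 - 207686/(66402 - 77312) = 93 - 207686/(-10910) = 93 - 207686*(-1)/10910 = 93 - 1*(-103843/5455) = 93 + 103843/5455 = 611158/5455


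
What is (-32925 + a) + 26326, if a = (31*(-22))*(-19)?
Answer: 6359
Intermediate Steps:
a = 12958 (a = -682*(-19) = 12958)
(-32925 + a) + 26326 = (-32925 + 12958) + 26326 = -19967 + 26326 = 6359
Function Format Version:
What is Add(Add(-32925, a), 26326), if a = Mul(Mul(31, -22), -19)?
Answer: 6359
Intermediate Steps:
a = 12958 (a = Mul(-682, -19) = 12958)
Add(Add(-32925, a), 26326) = Add(Add(-32925, 12958), 26326) = Add(-19967, 26326) = 6359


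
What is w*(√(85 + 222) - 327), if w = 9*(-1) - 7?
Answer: 5232 - 16*√307 ≈ 4951.7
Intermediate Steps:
w = -16 (w = -9 - 7 = -16)
w*(√(85 + 222) - 327) = -16*(√(85 + 222) - 327) = -16*(√307 - 327) = -16*(-327 + √307) = 5232 - 16*√307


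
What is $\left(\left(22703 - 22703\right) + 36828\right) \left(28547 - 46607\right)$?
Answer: $-665113680$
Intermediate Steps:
$\left(\left(22703 - 22703\right) + 36828\right) \left(28547 - 46607\right) = \left(0 + 36828\right) \left(-18060\right) = 36828 \left(-18060\right) = -665113680$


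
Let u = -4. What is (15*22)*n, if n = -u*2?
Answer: 2640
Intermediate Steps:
n = 8 (n = -1*(-4)*2 = 4*2 = 8)
(15*22)*n = (15*22)*8 = 330*8 = 2640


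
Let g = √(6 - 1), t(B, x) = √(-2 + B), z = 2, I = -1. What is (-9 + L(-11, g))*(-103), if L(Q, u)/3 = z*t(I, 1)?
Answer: 927 - 618*I*√3 ≈ 927.0 - 1070.4*I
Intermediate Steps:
g = √5 ≈ 2.2361
L(Q, u) = 6*I*√3 (L(Q, u) = 3*(2*√(-2 - 1)) = 3*(2*√(-3)) = 3*(2*(I*√3)) = 3*(2*I*√3) = 6*I*√3)
(-9 + L(-11, g))*(-103) = (-9 + 6*I*√3)*(-103) = 927 - 618*I*√3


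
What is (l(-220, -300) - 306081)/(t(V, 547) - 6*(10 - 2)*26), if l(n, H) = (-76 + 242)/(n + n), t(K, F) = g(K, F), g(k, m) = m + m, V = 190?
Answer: 67337903/33880 ≈ 1987.5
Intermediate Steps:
g(k, m) = 2*m
t(K, F) = 2*F
l(n, H) = 83/n (l(n, H) = 166/((2*n)) = 166*(1/(2*n)) = 83/n)
(l(-220, -300) - 306081)/(t(V, 547) - 6*(10 - 2)*26) = (83/(-220) - 306081)/(2*547 - 6*(10 - 2)*26) = (83*(-1/220) - 306081)/(1094 - 6*8*26) = (-83/220 - 306081)/(1094 - 48*26) = -67337903/(220*(1094 - 1248)) = -67337903/220/(-154) = -67337903/220*(-1/154) = 67337903/33880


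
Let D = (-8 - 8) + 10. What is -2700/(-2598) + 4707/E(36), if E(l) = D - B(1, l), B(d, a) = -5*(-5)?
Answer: -2024181/13423 ≈ -150.80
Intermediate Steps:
B(d, a) = 25
D = -6 (D = -16 + 10 = -6)
E(l) = -31 (E(l) = -6 - 1*25 = -6 - 25 = -31)
-2700/(-2598) + 4707/E(36) = -2700/(-2598) + 4707/(-31) = -2700*(-1/2598) + 4707*(-1/31) = 450/433 - 4707/31 = -2024181/13423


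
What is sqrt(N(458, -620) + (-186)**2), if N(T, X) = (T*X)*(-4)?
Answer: 2*sqrt(292609) ≈ 1081.9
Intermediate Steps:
N(T, X) = -4*T*X
sqrt(N(458, -620) + (-186)**2) = sqrt(-4*458*(-620) + (-186)**2) = sqrt(1135840 + 34596) = sqrt(1170436) = 2*sqrt(292609)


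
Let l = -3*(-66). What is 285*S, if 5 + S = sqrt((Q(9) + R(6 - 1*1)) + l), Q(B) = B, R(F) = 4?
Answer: -1425 + 285*sqrt(211) ≈ 2714.9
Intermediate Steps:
l = 198
S = -5 + sqrt(211) (S = -5 + sqrt((9 + 4) + 198) = -5 + sqrt(13 + 198) = -5 + sqrt(211) ≈ 9.5258)
285*S = 285*(-5 + sqrt(211)) = -1425 + 285*sqrt(211)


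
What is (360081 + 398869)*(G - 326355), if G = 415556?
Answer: 67699098950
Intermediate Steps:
(360081 + 398869)*(G - 326355) = (360081 + 398869)*(415556 - 326355) = 758950*89201 = 67699098950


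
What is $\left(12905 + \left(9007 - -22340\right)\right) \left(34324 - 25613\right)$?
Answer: $385479172$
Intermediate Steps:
$\left(12905 + \left(9007 - -22340\right)\right) \left(34324 - 25613\right) = \left(12905 + \left(9007 + 22340\right)\right) 8711 = \left(12905 + 31347\right) 8711 = 44252 \cdot 8711 = 385479172$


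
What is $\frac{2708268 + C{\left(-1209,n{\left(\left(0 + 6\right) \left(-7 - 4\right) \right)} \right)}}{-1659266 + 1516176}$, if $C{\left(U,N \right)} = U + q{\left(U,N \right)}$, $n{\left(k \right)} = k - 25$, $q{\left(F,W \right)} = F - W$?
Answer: $- \frac{2705941}{143090} \approx -18.911$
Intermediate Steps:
$n{\left(k \right)} = -25 + k$
$C{\left(U,N \right)} = - N + 2 U$ ($C{\left(U,N \right)} = U - \left(N - U\right) = - N + 2 U$)
$\frac{2708268 + C{\left(-1209,n{\left(\left(0 + 6\right) \left(-7 - 4\right) \right)} \right)}}{-1659266 + 1516176} = \frac{2708268 - \left(2393 + \left(0 + 6\right) \left(-7 - 4\right)\right)}{-1659266 + 1516176} = \frac{2708268 - \left(2393 - 66\right)}{-143090} = \left(2708268 - 2327\right) \left(- \frac{1}{143090}\right) = 2705941 \left(- \frac{1}{143090}\right) = - \frac{2705941}{143090}$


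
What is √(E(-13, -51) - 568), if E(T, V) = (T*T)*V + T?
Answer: 20*I*√23 ≈ 95.917*I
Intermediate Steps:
E(T, V) = T + V*T² (E(T, V) = T²*V + T = V*T² + T = T + V*T²)
√(E(-13, -51) - 568) = √(-13*(1 - 13*(-51)) - 568) = √(-13*(1 + 663) - 568) = √(-13*664 - 568) = √(-8632 - 568) = √(-9200) = 20*I*√23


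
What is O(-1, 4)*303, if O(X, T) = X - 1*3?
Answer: -1212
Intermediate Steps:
O(X, T) = -3 + X (O(X, T) = X - 3 = -3 + X)
O(-1, 4)*303 = (-3 - 1)*303 = -4*303 = -1212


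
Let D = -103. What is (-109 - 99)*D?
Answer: 21424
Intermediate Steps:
(-109 - 99)*D = (-109 - 99)*(-103) = -208*(-103) = 21424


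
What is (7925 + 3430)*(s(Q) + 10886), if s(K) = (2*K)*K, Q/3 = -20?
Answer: 205366530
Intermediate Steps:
Q = -60 (Q = 3*(-20) = -60)
s(K) = 2*K²
(7925 + 3430)*(s(Q) + 10886) = (7925 + 3430)*(2*(-60)² + 10886) = 11355*(2*3600 + 10886) = 11355*(7200 + 10886) = 11355*18086 = 205366530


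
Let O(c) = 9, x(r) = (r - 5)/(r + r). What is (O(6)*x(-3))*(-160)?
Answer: -1920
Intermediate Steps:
x(r) = (-5 + r)/(2*r) (x(r) = (-5 + r)/((2*r)) = (-5 + r)*(1/(2*r)) = (-5 + r)/(2*r))
(O(6)*x(-3))*(-160) = (9*((1/2)*(-5 - 3)/(-3)))*(-160) = (9*((1/2)*(-1/3)*(-8)))*(-160) = (9*(4/3))*(-160) = 12*(-160) = -1920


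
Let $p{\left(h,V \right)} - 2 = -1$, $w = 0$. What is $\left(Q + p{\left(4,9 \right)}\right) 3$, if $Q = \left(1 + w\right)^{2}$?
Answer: $6$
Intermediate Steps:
$p{\left(h,V \right)} = 1$ ($p{\left(h,V \right)} = 2 - 1 = 1$)
$Q = 1$ ($Q = \left(1 + 0\right)^{2} = 1^{2} = 1$)
$\left(Q + p{\left(4,9 \right)}\right) 3 = \left(1 + 1\right) 3 = 2 \cdot 3 = 6$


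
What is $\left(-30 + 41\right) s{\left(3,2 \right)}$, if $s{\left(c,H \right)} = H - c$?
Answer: $-11$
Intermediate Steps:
$\left(-30 + 41\right) s{\left(3,2 \right)} = \left(-30 + 41\right) \left(2 - 3\right) = 11 \left(2 - 3\right) = 11 \left(-1\right) = -11$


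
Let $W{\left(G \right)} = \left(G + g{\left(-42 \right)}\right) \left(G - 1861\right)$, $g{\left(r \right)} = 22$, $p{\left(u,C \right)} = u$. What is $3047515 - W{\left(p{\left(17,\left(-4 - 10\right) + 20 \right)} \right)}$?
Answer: $3119431$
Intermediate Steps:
$W{\left(G \right)} = \left(-1861 + G\right) \left(22 + G\right)$ ($W{\left(G \right)} = \left(G + 22\right) \left(G - 1861\right) = \left(22 + G\right) \left(-1861 + G\right) = \left(-1861 + G\right) \left(22 + G\right)$)
$3047515 - W{\left(p{\left(17,\left(-4 - 10\right) + 20 \right)} \right)} = 3047515 - \left(-40942 + 17^{2} - 31263\right) = 3047515 - \left(-40942 + 289 - 31263\right) = 3047515 - -71916 = 3047515 + 71916 = 3119431$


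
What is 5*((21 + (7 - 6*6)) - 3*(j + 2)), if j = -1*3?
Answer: -25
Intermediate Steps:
j = -3
5*((21 + (7 - 6*6)) - 3*(j + 2)) = 5*((21 + (7 - 6*6)) - 3*(-3 + 2)) = 5*((21 + (7 - 36)) - 3*(-1)) = 5*((21 - 29) + 3) = 5*(-8 + 3) = 5*(-5) = -25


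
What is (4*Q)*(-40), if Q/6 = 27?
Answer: -25920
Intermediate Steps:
Q = 162 (Q = 6*27 = 162)
(4*Q)*(-40) = (4*162)*(-40) = 648*(-40) = -25920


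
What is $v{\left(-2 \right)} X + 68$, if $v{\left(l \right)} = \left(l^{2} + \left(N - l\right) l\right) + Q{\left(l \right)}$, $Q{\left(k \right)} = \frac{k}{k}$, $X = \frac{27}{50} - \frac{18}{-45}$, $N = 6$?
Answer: $\frac{2883}{50} \approx 57.66$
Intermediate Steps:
$X = \frac{47}{50}$ ($X = 27 \cdot \frac{1}{50} - - \frac{2}{5} = \frac{27}{50} + \frac{2}{5} = \frac{47}{50} \approx 0.94$)
$Q{\left(k \right)} = 1$
$v{\left(l \right)} = 1 + l^{2} + l \left(6 - l\right)$ ($v{\left(l \right)} = \left(l^{2} + \left(6 - l\right) l\right) + 1 = \left(l^{2} + l \left(6 - l\right)\right) + 1 = 1 + l^{2} + l \left(6 - l\right)$)
$v{\left(-2 \right)} X + 68 = \left(1 + 6 \left(-2\right)\right) \frac{47}{50} + 68 = \left(1 - 12\right) \frac{47}{50} + 68 = \left(-11\right) \frac{47}{50} + 68 = - \frac{517}{50} + 68 = \frac{2883}{50}$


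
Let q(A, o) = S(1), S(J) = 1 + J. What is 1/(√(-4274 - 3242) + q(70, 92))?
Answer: 1/3760 - I*√1879/3760 ≈ 0.00026596 - 0.011529*I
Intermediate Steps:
q(A, o) = 2 (q(A, o) = 1 + 1 = 2)
1/(√(-4274 - 3242) + q(70, 92)) = 1/(√(-4274 - 3242) + 2) = 1/(√(-7516) + 2) = 1/(2*I*√1879 + 2) = 1/(2 + 2*I*√1879)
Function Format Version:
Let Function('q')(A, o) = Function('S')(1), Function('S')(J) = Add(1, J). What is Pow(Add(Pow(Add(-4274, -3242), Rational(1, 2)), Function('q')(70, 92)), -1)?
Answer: Add(Rational(1, 3760), Mul(Rational(-1, 3760), I, Pow(1879, Rational(1, 2)))) ≈ Add(0.00026596, Mul(-0.011529, I))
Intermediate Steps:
Function('q')(A, o) = 2 (Function('q')(A, o) = Add(1, 1) = 2)
Pow(Add(Pow(Add(-4274, -3242), Rational(1, 2)), Function('q')(70, 92)), -1) = Pow(Add(Pow(Add(-4274, -3242), Rational(1, 2)), 2), -1) = Pow(Add(Pow(-7516, Rational(1, 2)), 2), -1) = Pow(Add(Mul(2, I, Pow(1879, Rational(1, 2))), 2), -1) = Pow(Add(2, Mul(2, I, Pow(1879, Rational(1, 2)))), -1)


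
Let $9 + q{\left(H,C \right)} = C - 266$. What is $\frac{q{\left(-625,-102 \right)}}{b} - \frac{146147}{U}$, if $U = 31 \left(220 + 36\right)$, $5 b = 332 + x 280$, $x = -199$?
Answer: $- \frac{2019957669}{109889792} \approx -18.382$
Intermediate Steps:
$b = - \frac{55388}{5}$ ($b = \frac{332 - 55720}{5} = \frac{1}{5} \left(-55388\right) = - \frac{55388}{5} \approx -11078.0$)
$U = 7936$ ($U = 31 \cdot 256 = 7936$)
$q{\left(H,C \right)} = -275 + C$ ($q{\left(H,C \right)} = -9 + \left(C - 266\right) = -9 + \left(-266 + C\right) = -275 + C$)
$\frac{q{\left(-625,-102 \right)}}{b} - \frac{146147}{U} = \frac{-275 - 102}{- \frac{55388}{5}} - \frac{146147}{7936} = \left(-377\right) \left(- \frac{5}{55388}\right) - \frac{146147}{7936} = \frac{1885}{55388} - \frac{146147}{7936} = - \frac{2019957669}{109889792}$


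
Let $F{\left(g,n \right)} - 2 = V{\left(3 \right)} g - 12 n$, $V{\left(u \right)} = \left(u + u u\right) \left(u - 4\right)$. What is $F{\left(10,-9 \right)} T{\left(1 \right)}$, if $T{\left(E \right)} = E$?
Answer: $-10$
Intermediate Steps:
$V{\left(u \right)} = \left(-4 + u\right) \left(u + u^{2}\right)$ ($V{\left(u \right)} = \left(u + u^{2}\right) \left(-4 + u\right) = \left(-4 + u\right) \left(u + u^{2}\right)$)
$F{\left(g,n \right)} = 2 - 12 g - 12 n$ ($F{\left(g,n \right)} = 2 + \left(3 \left(-4 + 3^{2} - 9\right) g - 12 n\right) = 2 + \left(3 \left(-4 + 9 - 9\right) g - 12 n\right) = 2 + \left(3 \left(-4\right) g - 12 n\right) = 2 - \left(12 g + 12 n\right) = 2 - 12 g - 12 n$)
$F{\left(10,-9 \right)} T{\left(1 \right)} = \left(2 - 120 - -108\right) 1 = \left(2 - 120 + 108\right) 1 = \left(-10\right) 1 = -10$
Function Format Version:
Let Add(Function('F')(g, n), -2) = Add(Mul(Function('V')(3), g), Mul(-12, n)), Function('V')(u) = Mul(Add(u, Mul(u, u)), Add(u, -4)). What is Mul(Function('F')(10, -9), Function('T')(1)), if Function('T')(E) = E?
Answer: -10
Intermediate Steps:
Function('V')(u) = Mul(Add(-4, u), Add(u, Pow(u, 2))) (Function('V')(u) = Mul(Add(u, Pow(u, 2)), Add(-4, u)) = Mul(Add(-4, u), Add(u, Pow(u, 2))))
Function('F')(g, n) = Add(2, Mul(-12, g), Mul(-12, n)) (Function('F')(g, n) = Add(2, Add(Mul(Mul(3, Add(-4, Pow(3, 2), Mul(-3, 3))), g), Mul(-12, n))) = Add(2, Add(Mul(Mul(3, Add(-4, 9, -9)), g), Mul(-12, n))) = Add(2, Add(Mul(Mul(3, -4), g), Mul(-12, n))) = Add(2, Add(Mul(-12, g), Mul(-12, n))) = Add(2, Mul(-12, g), Mul(-12, n)))
Mul(Function('F')(10, -9), Function('T')(1)) = Mul(Add(2, Mul(-12, 10), Mul(-12, -9)), 1) = Mul(Add(2, -120, 108), 1) = Mul(-10, 1) = -10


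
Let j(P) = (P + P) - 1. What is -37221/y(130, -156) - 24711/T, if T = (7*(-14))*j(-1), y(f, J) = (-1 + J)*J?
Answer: -34231377/400036 ≈ -85.571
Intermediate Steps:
j(P) = -1 + 2*P (j(P) = 2*P - 1 = -1 + 2*P)
y(f, J) = J*(-1 + J)
T = 294 (T = (7*(-14))*(-1 + 2*(-1)) = -98*(-1 - 2) = -98*(-3) = 294)
-37221/y(130, -156) - 24711/T = -37221*(-1/(156*(-1 - 156))) - 24711/294 = -37221/((-156*(-157))) - 24711*1/294 = -37221/24492 - 8237/98 = -37221*1/24492 - 8237/98 = -12407/8164 - 8237/98 = -34231377/400036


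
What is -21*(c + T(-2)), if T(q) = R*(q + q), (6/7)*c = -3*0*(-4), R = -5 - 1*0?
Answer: -420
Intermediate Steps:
R = -5 (R = -5 + 0 = -5)
c = 0 (c = 7*(-3*0*(-4))/6 = 7*(0*(-4))/6 = (7/6)*0 = 0)
T(q) = -10*q (T(q) = -5*(q + q) = -10*q)
-21*(c + T(-2)) = -21*(0 - 10*(-2)) = -21*(0 + 20) = -21*20 = -1*420 = -420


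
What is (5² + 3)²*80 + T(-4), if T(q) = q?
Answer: 62716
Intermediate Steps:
(5² + 3)²*80 + T(-4) = (5² + 3)²*80 - 4 = (25 + 3)²*80 - 4 = 28²*80 - 4 = 784*80 - 4 = 62720 - 4 = 62716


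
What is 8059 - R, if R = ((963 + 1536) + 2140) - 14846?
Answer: 18266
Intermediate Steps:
R = -10207 (R = (2499 + 2140) - 14846 = 4639 - 14846 = -10207)
8059 - R = 8059 - 1*(-10207) = 8059 + 10207 = 18266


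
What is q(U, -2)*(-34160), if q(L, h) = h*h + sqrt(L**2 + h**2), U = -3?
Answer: -136640 - 34160*sqrt(13) ≈ -2.5981e+5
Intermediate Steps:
q(L, h) = h**2 + sqrt(L**2 + h**2)
q(U, -2)*(-34160) = ((-2)**2 + sqrt((-3)**2 + (-2)**2))*(-34160) = (4 + sqrt(9 + 4))*(-34160) = (4 + sqrt(13))*(-34160) = -136640 - 34160*sqrt(13)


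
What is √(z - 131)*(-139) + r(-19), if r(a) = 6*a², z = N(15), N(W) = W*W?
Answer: 2166 - 139*√94 ≈ 818.34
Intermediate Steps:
N(W) = W²
z = 225 (z = 15² = 225)
√(z - 131)*(-139) + r(-19) = √(225 - 131)*(-139) + 6*(-19)² = √94*(-139) + 6*361 = -139*√94 + 2166 = 2166 - 139*√94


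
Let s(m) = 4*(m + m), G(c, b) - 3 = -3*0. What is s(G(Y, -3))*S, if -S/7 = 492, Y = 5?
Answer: -82656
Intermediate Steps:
G(c, b) = 3 (G(c, b) = 3 - 3*0 = 3 + 0 = 3)
s(m) = 8*m (s(m) = 4*(2*m) = 8*m)
S = -3444 (S = -7*492 = -3444)
s(G(Y, -3))*S = (8*3)*(-3444) = 24*(-3444) = -82656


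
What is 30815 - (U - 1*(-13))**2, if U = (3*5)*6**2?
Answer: -274994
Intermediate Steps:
U = 540 (U = 15*36 = 540)
30815 - (U - 1*(-13))**2 = 30815 - (540 - 1*(-13))**2 = 30815 - (540 + 13)**2 = 30815 - 1*553**2 = 30815 - 1*305809 = 30815 - 305809 = -274994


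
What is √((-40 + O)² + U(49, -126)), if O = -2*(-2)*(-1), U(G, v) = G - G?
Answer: 44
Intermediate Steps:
U(G, v) = 0
O = -4 (O = 4*(-1) = -4)
√((-40 + O)² + U(49, -126)) = √((-40 - 4)² + 0) = √((-44)² + 0) = √(1936 + 0) = √1936 = 44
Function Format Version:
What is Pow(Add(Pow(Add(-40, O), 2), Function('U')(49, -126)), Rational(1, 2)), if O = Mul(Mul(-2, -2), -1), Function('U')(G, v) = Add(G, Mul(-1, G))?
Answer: 44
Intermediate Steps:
Function('U')(G, v) = 0
O = -4 (O = Mul(4, -1) = -4)
Pow(Add(Pow(Add(-40, O), 2), Function('U')(49, -126)), Rational(1, 2)) = Pow(Add(Pow(Add(-40, -4), 2), 0), Rational(1, 2)) = Pow(Add(Pow(-44, 2), 0), Rational(1, 2)) = Pow(Add(1936, 0), Rational(1, 2)) = Pow(1936, Rational(1, 2)) = 44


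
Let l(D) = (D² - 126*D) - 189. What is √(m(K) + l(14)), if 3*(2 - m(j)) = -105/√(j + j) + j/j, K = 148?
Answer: √(-86509848 + 11655*√74)/222 ≈ 41.872*I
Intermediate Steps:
m(j) = 5/3 + 35*√2/(2*√j) (m(j) = 2 - (-105/√(j + j) + j/j)/3 = 2 - (-105*√2/(2*√j) + 1)/3 = 2 - (1 - 105*√2/(2*√j))/3 = 2 + (-⅓ + 35*√2/(2*√j)) = 5/3 + 35*√2/(2*√j))
l(D) = -189 + D² - 126*D
√(m(K) + l(14)) = √((5/3 + 35*√2/(2*√148)) + (-189 + 14² - 126*14)) = √((5/3 + 35*√2*(√37/74)/2) + (-189 + 196 - 1764)) = √((5/3 + 35*√74/148) - 1757) = √(-5266/3 + 35*√74/148)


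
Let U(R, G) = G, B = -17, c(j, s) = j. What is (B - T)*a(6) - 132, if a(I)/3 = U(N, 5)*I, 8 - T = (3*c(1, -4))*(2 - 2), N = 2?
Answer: -2382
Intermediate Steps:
T = 8 (T = 8 - 3*1*(2 - 2) = 8 - 3*0 = 8 - 1*0 = 8 + 0 = 8)
a(I) = 15*I (a(I) = 3*(5*I) = 15*I)
(B - T)*a(6) - 132 = (-17 - 1*8)*(15*6) - 132 = (-17 - 8)*90 - 132 = -25*90 - 132 = -2250 - 132 = -2382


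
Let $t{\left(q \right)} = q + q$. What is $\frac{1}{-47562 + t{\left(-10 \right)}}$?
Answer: $- \frac{1}{47582} \approx -2.1016 \cdot 10^{-5}$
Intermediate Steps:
$t{\left(q \right)} = 2 q$
$\frac{1}{-47562 + t{\left(-10 \right)}} = \frac{1}{-47562 + 2 \left(-10\right)} = \frac{1}{-47562 - 20} = \frac{1}{-47582} = - \frac{1}{47582}$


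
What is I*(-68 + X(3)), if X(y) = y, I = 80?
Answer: -5200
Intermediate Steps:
I*(-68 + X(3)) = 80*(-68 + 3) = 80*(-65) = -5200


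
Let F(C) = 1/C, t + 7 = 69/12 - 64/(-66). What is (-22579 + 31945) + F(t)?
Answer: 346410/37 ≈ 9362.4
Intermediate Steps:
t = -37/132 (t = -7 + (69/12 - 64/(-66)) = -7 + (69*(1/12) - 64*(-1/66)) = -7 + (23/4 + 32/33) = -7 + 887/132 = -37/132 ≈ -0.28030)
(-22579 + 31945) + F(t) = (-22579 + 31945) + 1/(-37/132) = 9366 - 132/37 = 346410/37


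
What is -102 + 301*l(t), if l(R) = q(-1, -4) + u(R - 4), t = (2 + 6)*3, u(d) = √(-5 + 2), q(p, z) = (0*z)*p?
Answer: -102 + 301*I*√3 ≈ -102.0 + 521.35*I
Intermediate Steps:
q(p, z) = 0 (q(p, z) = 0*p = 0)
u(d) = I*√3 (u(d) = √(-3) = I*√3)
t = 24 (t = 8*3 = 24)
l(R) = I*√3 (l(R) = 0 + I*√3 = I*√3)
-102 + 301*l(t) = -102 + 301*(I*√3) = -102 + 301*I*√3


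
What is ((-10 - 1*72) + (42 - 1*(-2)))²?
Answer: 1444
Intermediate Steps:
((-10 - 1*72) + (42 - 1*(-2)))² = ((-10 - 72) + (42 + 2))² = (-82 + 44)² = (-38)² = 1444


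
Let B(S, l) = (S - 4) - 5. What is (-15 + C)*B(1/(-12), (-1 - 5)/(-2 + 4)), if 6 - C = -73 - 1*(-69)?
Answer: 545/12 ≈ 45.417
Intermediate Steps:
B(S, l) = -9 + S (B(S, l) = (-4 + S) - 5 = -9 + S)
C = 10 (C = 6 - (-73 - 1*(-69)) = 6 - (-73 + 69) = 6 - 1*(-4) = 6 + 4 = 10)
(-15 + C)*B(1/(-12), (-1 - 5)/(-2 + 4)) = (-15 + 10)*(-9 + 1/(-12)) = -5*(-9 - 1/12) = -5*(-109/12) = 545/12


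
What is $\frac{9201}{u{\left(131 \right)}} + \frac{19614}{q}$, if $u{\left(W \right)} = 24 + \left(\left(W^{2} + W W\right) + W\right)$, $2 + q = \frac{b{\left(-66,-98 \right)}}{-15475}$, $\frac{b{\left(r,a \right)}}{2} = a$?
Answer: $- \frac{5232202672248}{530152829} \approx -9869.2$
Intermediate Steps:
$b{\left(r,a \right)} = 2 a$
$q = - \frac{30754}{15475}$ ($q = -2 + \frac{2 \left(-98\right)}{-15475} = -2 - - \frac{196}{15475} = -2 + \frac{196}{15475} = - \frac{30754}{15475} \approx -1.9873$)
$u{\left(W \right)} = 24 + W + 2 W^{2}$ ($u{\left(W \right)} = 24 + \left(\left(W^{2} + W^{2}\right) + W\right) = 24 + \left(2 W^{2} + W\right) = 24 + \left(W + 2 W^{2}\right) = 24 + W + 2 W^{2}$)
$\frac{9201}{u{\left(131 \right)}} + \frac{19614}{q} = \frac{9201}{24 + 131 + 2 \cdot 131^{2}} + \frac{19614}{- \frac{30754}{15475}} = \frac{9201}{24 + 131 + 2 \cdot 17161} + 19614 \left(- \frac{15475}{30754}\right) = \frac{9201}{24 + 131 + 34322} - \frac{151763325}{15377} = \frac{9201}{34477} - \frac{151763325}{15377} = - \frac{5232202672248}{530152829}$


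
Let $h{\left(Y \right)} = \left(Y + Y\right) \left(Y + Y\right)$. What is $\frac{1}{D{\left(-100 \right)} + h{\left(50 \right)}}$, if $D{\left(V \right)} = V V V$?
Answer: $- \frac{1}{990000} \approx -1.0101 \cdot 10^{-6}$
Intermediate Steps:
$h{\left(Y \right)} = 4 Y^{2}$ ($h{\left(Y \right)} = 2 Y 2 Y = 4 Y^{2}$)
$D{\left(V \right)} = V^{3}$ ($D{\left(V \right)} = V^{2} V = V^{3}$)
$\frac{1}{D{\left(-100 \right)} + h{\left(50 \right)}} = \frac{1}{\left(-100\right)^{3} + 4 \cdot 50^{2}} = \frac{1}{-1000000 + 4 \cdot 2500} = \frac{1}{-1000000 + 10000} = \frac{1}{-990000} = - \frac{1}{990000}$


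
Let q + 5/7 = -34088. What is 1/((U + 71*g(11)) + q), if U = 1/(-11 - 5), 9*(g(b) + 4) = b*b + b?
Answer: -336/11199365 ≈ -3.0002e-5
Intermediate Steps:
q = -238621/7 (q = -5/7 - 34088 = -238621/7 ≈ -34089.)
g(b) = -4 + b/9 + b²/9 (g(b) = -4 + (b*b + b)/9 = -4 + (b² + b)/9 = -4 + (b + b²)/9 = -4 + (b/9 + b²/9) = -4 + b/9 + b²/9)
U = -1/16 (U = 1/(-16) = -1/16 ≈ -0.062500)
1/((U + 71*g(11)) + q) = 1/((-1/16 + 71*(-4 + (⅑)*11 + (⅑)*11²)) - 238621/7) = 1/((-1/16 + 71*(-4 + 11/9 + (⅑)*121)) - 238621/7) = 1/((-1/16 + 71*(-4 + 11/9 + 121/9)) - 238621/7) = 1/((-1/16 + 71*(32/3)) - 238621/7) = 1/((-1/16 + 2272/3) - 238621/7) = 1/(36349/48 - 238621/7) = 1/(-11199365/336) = -336/11199365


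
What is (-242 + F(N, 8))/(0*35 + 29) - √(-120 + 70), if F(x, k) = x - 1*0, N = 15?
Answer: -227/29 - 5*I*√2 ≈ -7.8276 - 7.0711*I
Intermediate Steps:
F(x, k) = x (F(x, k) = x + 0 = x)
(-242 + F(N, 8))/(0*35 + 29) - √(-120 + 70) = (-242 + 15)/(0*35 + 29) - √(-120 + 70) = -227/(0 + 29) - √(-50) = -227/29 - 5*I*√2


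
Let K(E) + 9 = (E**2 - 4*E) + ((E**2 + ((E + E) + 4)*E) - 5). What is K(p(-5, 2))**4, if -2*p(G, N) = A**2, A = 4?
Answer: 3429742096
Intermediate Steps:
p(G, N) = -8 (p(G, N) = -1/2*4**2 = -1/2*16 = -8)
K(E) = -14 - 4*E + 2*E**2 + E*(4 + 2*E) (K(E) = -9 + ((E**2 - 4*E) + ((E**2 + ((E + E) + 4)*E) - 5)) = -9 + ((E**2 - 4*E) + ((E**2 + (2*E + 4)*E) - 5)) = -9 + ((E**2 - 4*E) + ((E**2 + (4 + 2*E)*E) - 5)) = -9 + ((E**2 - 4*E) + ((E**2 + E*(4 + 2*E)) - 5)) = -9 + ((E**2 - 4*E) + (-5 + E**2 + E*(4 + 2*E))) = -9 + (-5 - 4*E + 2*E**2 + E*(4 + 2*E)) = -14 - 4*E + 2*E**2 + E*(4 + 2*E))
K(p(-5, 2))**4 = (-14 + 4*(-8)**2)**4 = (-14 + 4*64)**4 = (-14 + 256)**4 = 242**4 = 3429742096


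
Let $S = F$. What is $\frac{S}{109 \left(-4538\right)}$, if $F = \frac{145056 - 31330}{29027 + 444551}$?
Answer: $- \frac{56863}{117125784538} \approx -4.8549 \cdot 10^{-7}$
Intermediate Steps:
$F = \frac{56863}{236789}$ ($F = \frac{113726}{473578} = 113726 \cdot \frac{1}{473578} = \frac{56863}{236789} \approx 0.24014$)
$S = \frac{56863}{236789} \approx 0.24014$
$\frac{S}{109 \left(-4538\right)} = \frac{56863}{236789 \cdot 109 \left(-4538\right)} = \frac{56863}{236789 \left(-494642\right)} = \frac{56863}{236789} \left(- \frac{1}{494642}\right) = - \frac{56863}{117125784538}$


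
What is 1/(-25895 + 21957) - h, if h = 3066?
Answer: -12073909/3938 ≈ -3066.0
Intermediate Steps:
1/(-25895 + 21957) - h = 1/(-25895 + 21957) - 1*3066 = 1/(-3938) - 3066 = -1/3938 - 3066 = -12073909/3938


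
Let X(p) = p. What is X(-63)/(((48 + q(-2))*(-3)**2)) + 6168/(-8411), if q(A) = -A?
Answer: -367277/420550 ≈ -0.87333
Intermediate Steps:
X(-63)/(((48 + q(-2))*(-3)**2)) + 6168/(-8411) = -63*1/(9*(48 - 1*(-2))) + 6168/(-8411) = -63*1/(9*(48 + 2)) + 6168*(-1/8411) = -63/(50*9) - 6168/8411 = -63/450 - 6168/8411 = -63*1/450 - 6168/8411 = -7/50 - 6168/8411 = -367277/420550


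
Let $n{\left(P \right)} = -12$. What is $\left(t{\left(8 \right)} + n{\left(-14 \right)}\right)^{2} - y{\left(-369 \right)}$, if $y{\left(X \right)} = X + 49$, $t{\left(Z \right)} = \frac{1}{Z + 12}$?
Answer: $\frac{185121}{400} \approx 462.8$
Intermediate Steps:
$t{\left(Z \right)} = \frac{1}{12 + Z}$
$y{\left(X \right)} = 49 + X$
$\left(t{\left(8 \right)} + n{\left(-14 \right)}\right)^{2} - y{\left(-369 \right)} = \left(\frac{1}{12 + 8} - 12\right)^{2} - \left(49 - 369\right) = \left(\frac{1}{20} - 12\right)^{2} - -320 = \left(\frac{1}{20} - 12\right)^{2} + 320 = \left(- \frac{239}{20}\right)^{2} + 320 = \frac{57121}{400} + 320 = \frac{185121}{400}$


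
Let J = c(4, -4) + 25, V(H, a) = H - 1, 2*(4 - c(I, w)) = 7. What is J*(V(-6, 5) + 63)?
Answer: 1428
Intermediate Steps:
c(I, w) = ½ (c(I, w) = 4 - ½*7 = 4 - 7/2 = ½)
V(H, a) = -1 + H
J = 51/2 (J = ½ + 25 = 51/2 ≈ 25.500)
J*(V(-6, 5) + 63) = 51*((-1 - 6) + 63)/2 = 51*(-7 + 63)/2 = (51/2)*56 = 1428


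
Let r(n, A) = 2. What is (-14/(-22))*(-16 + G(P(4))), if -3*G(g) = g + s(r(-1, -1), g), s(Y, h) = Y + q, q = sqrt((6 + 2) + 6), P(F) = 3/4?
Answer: -1421/132 - 7*sqrt(14)/33 ≈ -11.559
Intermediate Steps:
P(F) = 3/4 (P(F) = 3*(1/4) = 3/4)
q = sqrt(14) (q = sqrt(8 + 6) = sqrt(14) ≈ 3.7417)
s(Y, h) = Y + sqrt(14)
G(g) = -2/3 - g/3 - sqrt(14)/3 (G(g) = -(g + (2 + sqrt(14)))/3 = -(2 + g + sqrt(14))/3 = -2/3 - g/3 - sqrt(14)/3)
(-14/(-22))*(-16 + G(P(4))) = (-14/(-22))*(-16 + (-2/3 - 1/3*3/4 - sqrt(14)/3)) = (-14*(-1/22))*(-16 + (-2/3 - 1/4 - sqrt(14)/3)) = 7*(-16 + (-11/12 - sqrt(14)/3))/11 = 7*(-203/12 - sqrt(14)/3)/11 = -1421/132 - 7*sqrt(14)/33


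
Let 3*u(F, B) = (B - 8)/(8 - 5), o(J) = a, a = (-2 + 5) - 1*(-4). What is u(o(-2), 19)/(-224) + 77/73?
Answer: 154429/147168 ≈ 1.0493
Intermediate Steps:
a = 7 (a = 3 + 4 = 7)
o(J) = 7
u(F, B) = -8/9 + B/9 (u(F, B) = ((B - 8)/(8 - 5))/3 = ((-8 + B)/3)/3 = ((-8 + B)*(⅓))/3 = (-8/3 + B/3)/3 = -8/9 + B/9)
u(o(-2), 19)/(-224) + 77/73 = (-8/9 + (⅑)*19)/(-224) + 77/73 = (-8/9 + 19/9)*(-1/224) + 77*(1/73) = (11/9)*(-1/224) + 77/73 = -11/2016 + 77/73 = 154429/147168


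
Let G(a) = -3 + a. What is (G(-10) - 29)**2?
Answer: 1764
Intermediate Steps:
(G(-10) - 29)**2 = ((-3 - 10) - 29)**2 = (-13 - 29)**2 = (-42)**2 = 1764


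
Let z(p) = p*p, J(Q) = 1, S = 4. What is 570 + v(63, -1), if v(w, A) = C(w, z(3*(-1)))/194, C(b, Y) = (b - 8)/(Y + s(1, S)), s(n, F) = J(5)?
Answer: 221171/388 ≈ 570.03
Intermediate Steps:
s(n, F) = 1
z(p) = p²
C(b, Y) = (-8 + b)/(1 + Y) (C(b, Y) = (b - 8)/(Y + 1) = (-8 + b)/(1 + Y))
v(w, A) = -2/485 + w/1940 (v(w, A) = ((-8 + w)/(1 + (3*(-1))²))/194 = ((-8 + w)/(1 + (-3)²))*(1/194) = ((-8 + w)/(1 + 9))*(1/194) = ((-8 + w)/10)*(1/194) = (-⅘ + w/10)*(1/194) = -2/485 + w/1940)
570 + v(63, -1) = 570 + (-2/485 + (1/1940)*63) = 570 + (-2/485 + 63/1940) = 570 + 11/388 = 221171/388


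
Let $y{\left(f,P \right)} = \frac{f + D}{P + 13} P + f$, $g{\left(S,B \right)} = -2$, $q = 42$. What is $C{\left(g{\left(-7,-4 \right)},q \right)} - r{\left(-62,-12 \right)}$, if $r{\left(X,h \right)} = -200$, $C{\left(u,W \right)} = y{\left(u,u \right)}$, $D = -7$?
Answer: $\frac{2196}{11} \approx 199.64$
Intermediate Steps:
$y{\left(f,P \right)} = f + \frac{P \left(-7 + f\right)}{13 + P}$ ($y{\left(f,P \right)} = \frac{f - 7}{P + 13} P + f = \frac{-7 + f}{13 + P} P + f = \frac{P \left(-7 + f\right)}{13 + P} + f = f + \frac{P \left(-7 + f\right)}{13 + P}$)
$C{\left(u,W \right)} = \frac{2 u^{2} + 6 u}{13 + u}$ ($C{\left(u,W \right)} = \frac{- 7 u + 13 u + 2 u u}{13 + u} = \frac{- 7 u + 13 u + 2 u^{2}}{13 + u} = \frac{2 u^{2} + 6 u}{13 + u}$)
$C{\left(g{\left(-7,-4 \right)},q \right)} - r{\left(-62,-12 \right)} = 2 \left(-2\right) \frac{1}{13 - 2} \left(3 - 2\right) - -200 = 2 \left(-2\right) \frac{1}{11} \cdot 1 + 200 = - \frac{4}{11} + 200 = \frac{2196}{11}$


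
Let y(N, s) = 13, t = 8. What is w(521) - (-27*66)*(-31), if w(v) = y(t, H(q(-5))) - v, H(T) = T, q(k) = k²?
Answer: -55750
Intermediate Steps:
w(v) = 13 - v
w(521) - (-27*66)*(-31) = (13 - 1*521) - (-27*66)*(-31) = (13 - 521) - (-1782)*(-31) = -508 - 1*55242 = -508 - 55242 = -55750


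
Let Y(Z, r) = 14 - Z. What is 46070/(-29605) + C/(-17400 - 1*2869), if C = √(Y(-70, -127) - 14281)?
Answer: -9214/5921 - I*√14197/20269 ≈ -1.5562 - 0.0058785*I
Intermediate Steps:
C = I*√14197 (C = √((14 - 1*(-70)) - 14281) = √((14 + 70) - 14281) = √(84 - 14281) = √(-14197) = I*√14197 ≈ 119.15*I)
46070/(-29605) + C/(-17400 - 1*2869) = 46070/(-29605) + (I*√14197)/(-17400 - 1*2869) = 46070*(-1/29605) + (I*√14197)/(-17400 - 2869) = -9214/5921 + (I*√14197)/(-20269) = -9214/5921 + (I*√14197)*(-1/20269) = -9214/5921 - I*√14197/20269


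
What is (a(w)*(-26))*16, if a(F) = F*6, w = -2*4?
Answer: 19968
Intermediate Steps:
w = -8
a(F) = 6*F
(a(w)*(-26))*16 = ((6*(-8))*(-26))*16 = -48*(-26)*16 = 1248*16 = 19968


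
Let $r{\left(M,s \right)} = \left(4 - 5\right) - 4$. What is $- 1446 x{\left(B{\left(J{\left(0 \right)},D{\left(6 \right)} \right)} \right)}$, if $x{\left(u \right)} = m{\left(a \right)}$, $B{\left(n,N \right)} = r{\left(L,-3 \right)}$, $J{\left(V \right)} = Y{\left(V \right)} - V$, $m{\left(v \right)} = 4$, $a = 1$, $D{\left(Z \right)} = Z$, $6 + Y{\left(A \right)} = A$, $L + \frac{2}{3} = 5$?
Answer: $-5784$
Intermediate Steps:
$L = \frac{13}{3}$ ($L = - \frac{2}{3} + 5 = \frac{13}{3} \approx 4.3333$)
$Y{\left(A \right)} = -6 + A$
$J{\left(V \right)} = -6$ ($J{\left(V \right)} = \left(-6 + V\right) - V = -6$)
$r{\left(M,s \right)} = -5$ ($r{\left(M,s \right)} = -1 - 4 = -5$)
$B{\left(n,N \right)} = -5$
$x{\left(u \right)} = 4$
$- 1446 x{\left(B{\left(J{\left(0 \right)},D{\left(6 \right)} \right)} \right)} = \left(-1446\right) 4 = -5784$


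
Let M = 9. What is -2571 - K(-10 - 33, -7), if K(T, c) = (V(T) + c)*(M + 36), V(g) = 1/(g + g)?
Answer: -193971/86 ≈ -2255.5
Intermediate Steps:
V(g) = 1/(2*g)
K(T, c) = 45*c + 45/(2*T) (K(T, c) = (1/(2*T) + c)*(9 + 36) = (c + 1/(2*T))*45 = 45*c + 45/(2*T))
-2571 - K(-10 - 33, -7) = -2571 - (45*(-7) + 45/(2*(-10 - 33))) = -2571 - (-315 + (45/2)/(-43)) = -2571 - (-315 + (45/2)*(-1/43)) = -2571 - (-315 - 45/86) = -2571 - 1*(-27135/86) = -2571 + 27135/86 = -193971/86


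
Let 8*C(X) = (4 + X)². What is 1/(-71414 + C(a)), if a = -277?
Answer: -8/496783 ≈ -1.6104e-5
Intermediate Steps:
C(X) = (4 + X)²/8
1/(-71414 + C(a)) = 1/(-71414 + (4 - 277)²/8) = 1/(-71414 + (⅛)*(-273)²) = 1/(-71414 + (⅛)*74529) = 1/(-71414 + 74529/8) = 1/(-496783/8) = -8/496783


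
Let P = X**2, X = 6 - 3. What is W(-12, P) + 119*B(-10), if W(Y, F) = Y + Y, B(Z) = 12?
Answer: 1404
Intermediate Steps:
X = 3
P = 9 (P = 3**2 = 9)
W(Y, F) = 2*Y
W(-12, P) + 119*B(-10) = 2*(-12) + 119*12 = -24 + 1428 = 1404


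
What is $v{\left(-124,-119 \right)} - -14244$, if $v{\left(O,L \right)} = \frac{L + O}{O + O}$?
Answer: $\frac{3532755}{248} \approx 14245.0$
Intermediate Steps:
$v{\left(O,L \right)} = \frac{L + O}{2 O}$
$v{\left(-124,-119 \right)} - -14244 = \frac{-119 - 124}{2 \left(-124\right)} - -14244 = \frac{1}{2} \left(- \frac{1}{124}\right) \left(-243\right) + 14244 = \frac{243}{248} + 14244 = \frac{3532755}{248}$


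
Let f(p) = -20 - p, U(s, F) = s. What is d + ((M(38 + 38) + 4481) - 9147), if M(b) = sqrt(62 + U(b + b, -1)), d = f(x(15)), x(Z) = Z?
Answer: -4701 + sqrt(214) ≈ -4686.4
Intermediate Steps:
d = -35 (d = -20 - 1*15 = -20 - 15 = -35)
M(b) = sqrt(62 + 2*b) (M(b) = sqrt(62 + (b + b)) = sqrt(62 + 2*b))
d + ((M(38 + 38) + 4481) - 9147) = -35 + ((sqrt(62 + 2*(38 + 38)) + 4481) - 9147) = -35 + ((sqrt(62 + 2*76) + 4481) - 9147) = -35 + ((sqrt(62 + 152) + 4481) - 9147) = -35 + ((sqrt(214) + 4481) - 9147) = -35 + ((4481 + sqrt(214)) - 9147) = -35 + (-4666 + sqrt(214)) = -4701 + sqrt(214)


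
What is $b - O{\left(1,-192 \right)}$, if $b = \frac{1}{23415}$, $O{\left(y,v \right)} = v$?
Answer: $\frac{4495681}{23415} \approx 192.0$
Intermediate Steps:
$b = \frac{1}{23415} \approx 4.2708 \cdot 10^{-5}$
$b - O{\left(1,-192 \right)} = \frac{1}{23415} - -192 = \frac{1}{23415} + 192 = \frac{4495681}{23415}$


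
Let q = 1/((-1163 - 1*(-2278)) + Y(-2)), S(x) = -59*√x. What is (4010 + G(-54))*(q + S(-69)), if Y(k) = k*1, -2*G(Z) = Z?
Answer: 4037/1113 - 238183*I*√69 ≈ 3.6271 - 1.9785e+6*I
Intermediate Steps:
G(Z) = -Z/2
Y(k) = k
q = 1/1113 (q = 1/((-1163 - 1*(-2278)) - 2) = 1/((-1163 + 2278) - 2) = 1/(1115 - 2) = 1/1113 ≈ 0.00089847)
(4010 + G(-54))*(q + S(-69)) = (4010 - ½*(-54))*(1/1113 - 59*I*√69) = (4010 + 27)*(1/1113 - 59*I*√69) = 4037*(1/1113 - 59*I*√69) = 4037/1113 - 238183*I*√69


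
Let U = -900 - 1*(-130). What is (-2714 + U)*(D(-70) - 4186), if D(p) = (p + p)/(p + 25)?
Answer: 131158664/9 ≈ 1.4573e+7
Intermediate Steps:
D(p) = 2*p/(25 + p) (D(p) = (2*p)/(25 + p) = 2*p/(25 + p))
U = -770 (U = -900 + 130 = -770)
(-2714 + U)*(D(-70) - 4186) = (-2714 - 770)*(2*(-70)/(25 - 70) - 4186) = -3484*(2*(-70)/(-45) - 4186) = -3484*(2*(-70)*(-1/45) - 4186) = -3484*(28/9 - 4186) = -3484*(-37646/9) = 131158664/9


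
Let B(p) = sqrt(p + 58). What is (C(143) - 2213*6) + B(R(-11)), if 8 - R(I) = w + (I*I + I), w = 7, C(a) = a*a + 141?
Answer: 7312 + I*sqrt(51) ≈ 7312.0 + 7.1414*I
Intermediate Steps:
C(a) = 141 + a**2 (C(a) = a**2 + 141 = 141 + a**2)
R(I) = 1 - I - I**2 (R(I) = 8 - (7 + (I*I + I)) = 8 - (7 + (I**2 + I)) = 8 - (7 + (I + I**2)) = 8 - (7 + I + I**2) = 8 + (-7 - I - I**2) = 1 - I - I**2)
B(p) = sqrt(58 + p)
(C(143) - 2213*6) + B(R(-11)) = ((141 + 143**2) - 2213*6) + sqrt(58 + (1 - 1*(-11) - 1*(-11)**2)) = ((141 + 20449) - 13278) + sqrt(58 + (1 + 11 - 1*121)) = (20590 - 13278) + sqrt(58 + (1 + 11 - 121)) = 7312 + sqrt(58 - 109) = 7312 + sqrt(-51) = 7312 + I*sqrt(51)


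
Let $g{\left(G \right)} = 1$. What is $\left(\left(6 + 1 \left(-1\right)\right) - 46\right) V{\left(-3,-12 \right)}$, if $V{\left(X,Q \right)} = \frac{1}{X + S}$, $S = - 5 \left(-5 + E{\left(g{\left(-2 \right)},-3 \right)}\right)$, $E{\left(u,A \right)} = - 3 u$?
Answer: $- \frac{41}{37} \approx -1.1081$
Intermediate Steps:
$S = 40$ ($S = - 5 \left(-5 - 3\right) = \left(-5\right) \left(-8\right) = 40$)
$V{\left(X,Q \right)} = \frac{1}{40 + X}$ ($V{\left(X,Q \right)} = \frac{1}{X + 40} = \frac{1}{40 + X}$)
$\left(\left(6 + 1 \left(-1\right)\right) - 46\right) V{\left(-3,-12 \right)} = \frac{\left(6 + 1 \left(-1\right)\right) - 46}{40 - 3} = \frac{\left(6 - 1\right) - 46}{37} = \left(5 - 46\right) \frac{1}{37} = \left(-41\right) \frac{1}{37} = - \frac{41}{37}$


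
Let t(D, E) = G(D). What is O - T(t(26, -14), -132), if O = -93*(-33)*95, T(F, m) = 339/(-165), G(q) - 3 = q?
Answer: 16035638/55 ≈ 2.9156e+5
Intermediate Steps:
G(q) = 3 + q
t(D, E) = 3 + D
T(F, m) = -113/55 (T(F, m) = 339*(-1/165) = -113/55)
O = 291555 (O = 3069*95 = 291555)
O - T(t(26, -14), -132) = 291555 - 1*(-113/55) = 291555 + 113/55 = 16035638/55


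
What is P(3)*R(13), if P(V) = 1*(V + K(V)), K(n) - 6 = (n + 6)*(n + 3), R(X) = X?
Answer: 819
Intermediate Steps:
K(n) = 6 + (3 + n)*(6 + n) (K(n) = 6 + (n + 6)*(n + 3) = 6 + (6 + n)*(3 + n) = 6 + (3 + n)*(6 + n))
P(V) = 24 + V² + 10*V (P(V) = 1*(V + (24 + V² + 9*V)) = 1*(24 + V² + 10*V) = 24 + V² + 10*V)
P(3)*R(13) = (24 + 3² + 10*3)*13 = (24 + 9 + 30)*13 = 63*13 = 819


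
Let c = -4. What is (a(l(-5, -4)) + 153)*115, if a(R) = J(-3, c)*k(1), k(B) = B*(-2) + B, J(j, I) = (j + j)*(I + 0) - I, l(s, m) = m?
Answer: 14375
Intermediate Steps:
J(j, I) = -I + 2*I*j (J(j, I) = (2*j)*I - I = 2*I*j - I = -I + 2*I*j)
k(B) = -B (k(B) = -2*B + B = -B)
a(R) = -28 (a(R) = (-4*(-1 + 2*(-3)))*(-1*1) = -4*(-1 - 6)*(-1) = -4*(-7)*(-1) = 28*(-1) = -28)
(a(l(-5, -4)) + 153)*115 = (-28 + 153)*115 = 125*115 = 14375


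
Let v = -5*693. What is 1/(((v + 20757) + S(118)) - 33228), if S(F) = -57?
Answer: -1/15993 ≈ -6.2527e-5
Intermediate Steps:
v = -3465
1/(((v + 20757) + S(118)) - 33228) = 1/(((-3465 + 20757) - 57) - 33228) = 1/((17292 - 57) - 33228) = 1/(17235 - 33228) = 1/(-15993) = -1/15993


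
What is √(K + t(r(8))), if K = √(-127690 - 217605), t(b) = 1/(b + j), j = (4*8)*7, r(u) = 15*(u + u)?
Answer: √(29 + 13456*I*√345295)/116 ≈ 17.141 + 17.141*I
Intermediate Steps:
r(u) = 30*u (r(u) = 15*(2*u) = 30*u)
j = 224 (j = 32*7 = 224)
t(b) = 1/(224 + b) (t(b) = 1/(b + 224) = 1/(224 + b))
K = I*√345295 (K = √(-345295) = I*√345295 ≈ 587.62*I)
√(K + t(r(8))) = √(I*√345295 + 1/(224 + 30*8)) = √(I*√345295 + 1/(224 + 240)) = √(I*√345295 + 1/464) = √(1/464 + I*√345295)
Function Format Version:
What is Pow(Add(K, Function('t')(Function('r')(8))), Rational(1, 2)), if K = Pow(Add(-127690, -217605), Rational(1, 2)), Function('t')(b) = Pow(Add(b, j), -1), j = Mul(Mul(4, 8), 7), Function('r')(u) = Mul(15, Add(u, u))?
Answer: Mul(Rational(1, 116), Pow(Add(29, Mul(13456, I, Pow(345295, Rational(1, 2)))), Rational(1, 2))) ≈ Add(17.141, Mul(17.141, I))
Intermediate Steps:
Function('r')(u) = Mul(30, u) (Function('r')(u) = Mul(15, Mul(2, u)) = Mul(30, u))
j = 224 (j = Mul(32, 7) = 224)
Function('t')(b) = Pow(Add(224, b), -1) (Function('t')(b) = Pow(Add(b, 224), -1) = Pow(Add(224, b), -1))
K = Mul(I, Pow(345295, Rational(1, 2))) (K = Pow(-345295, Rational(1, 2)) = Mul(I, Pow(345295, Rational(1, 2))) ≈ Mul(587.62, I))
Pow(Add(K, Function('t')(Function('r')(8))), Rational(1, 2)) = Pow(Add(Mul(I, Pow(345295, Rational(1, 2))), Pow(Add(224, Mul(30, 8)), -1)), Rational(1, 2)) = Pow(Add(Mul(I, Pow(345295, Rational(1, 2))), Pow(Add(224, 240), -1)), Rational(1, 2)) = Pow(Add(Mul(I, Pow(345295, Rational(1, 2))), Pow(464, -1)), Rational(1, 2)) = Pow(Add(Mul(I, Pow(345295, Rational(1, 2))), Rational(1, 464)), Rational(1, 2)) = Pow(Add(Rational(1, 464), Mul(I, Pow(345295, Rational(1, 2)))), Rational(1, 2))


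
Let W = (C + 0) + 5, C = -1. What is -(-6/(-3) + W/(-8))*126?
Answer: -189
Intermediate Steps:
W = 4 (W = (-1 + 0) + 5 = -1 + 5 = 4)
-(-6/(-3) + W/(-8))*126 = -(-6/(-3) + 4/(-8))*126 = -(-6*(-1/3) + 4*(-1/8))*126 = -(2 - 1/2)*126 = -3*126/2 = -1*189 = -189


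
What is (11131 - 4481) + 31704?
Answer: 38354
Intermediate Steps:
(11131 - 4481) + 31704 = 6650 + 31704 = 38354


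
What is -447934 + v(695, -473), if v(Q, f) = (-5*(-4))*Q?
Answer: -434034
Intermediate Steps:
v(Q, f) = 20*Q
-447934 + v(695, -473) = -447934 + 20*695 = -447934 + 13900 = -434034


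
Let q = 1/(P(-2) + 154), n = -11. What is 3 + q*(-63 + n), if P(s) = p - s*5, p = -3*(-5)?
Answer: 463/179 ≈ 2.5866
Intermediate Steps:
p = 15
P(s) = 15 - 5*s (P(s) = 15 - s*5 = 15 - 5*s)
q = 1/179 (q = 1/((15 - 5*(-2)) + 154) = 1/((15 + 10) + 154) = 1/(25 + 154) = 1/179 ≈ 0.0055866)
3 + q*(-63 + n) = 3 + (-63 - 11)/179 = 3 + (1/179)*(-74) = 3 - 74/179 = 463/179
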